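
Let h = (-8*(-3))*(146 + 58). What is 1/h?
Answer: 1/4896 ≈ 0.00020425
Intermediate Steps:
h = 4896 (h = 24*204 = 4896)
1/h = 1/4896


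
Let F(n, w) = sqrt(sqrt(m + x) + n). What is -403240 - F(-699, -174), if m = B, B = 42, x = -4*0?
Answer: -403240 - I*sqrt(699 - sqrt(42)) ≈ -4.0324e+5 - 26.316*I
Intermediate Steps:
x = 0
m = 42
F(n, w) = sqrt(n + sqrt(42)) (F(n, w) = sqrt(sqrt(42 + 0) + n) = sqrt(sqrt(42) + n) = sqrt(n + sqrt(42)))
-403240 - F(-699, -174) = -403240 - sqrt(-699 + sqrt(42))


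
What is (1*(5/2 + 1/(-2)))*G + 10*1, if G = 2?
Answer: 14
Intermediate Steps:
(1*(5/2 + 1/(-2)))*G + 10*1 = (1*(5/2 + 1/(-2)))*2 + 10*1 = (1*(5*(½) + 1*(-½)))*2 + 10 = (1*(5/2 - ½))*2 + 10 = (1*2)*2 + 10 = 2*2 + 10 = 4 + 10 = 14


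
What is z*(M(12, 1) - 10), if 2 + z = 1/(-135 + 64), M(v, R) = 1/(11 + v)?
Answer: 32747/1633 ≈ 20.053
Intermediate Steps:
z = -143/71 (z = -2 + 1/(-135 + 64) = -2 + 1/(-71) = -2 - 1/71 = -143/71 ≈ -2.0141)
z*(M(12, 1) - 10) = -143*(1/(11 + 12) - 10)/71 = -143*(1/23 - 10)/71 = -143/71*(-229/23) = 32747/1633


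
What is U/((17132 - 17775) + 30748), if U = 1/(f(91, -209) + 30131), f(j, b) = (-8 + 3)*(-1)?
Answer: 1/907244280 ≈ 1.1022e-9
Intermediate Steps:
f(j, b) = 5 (f(j, b) = -5*(-1) = 5)
U = 1/30136 (U = 1/(5 + 30131) = 1/30136 ≈ 3.3183e-5)
U/((17132 - 17775) + 30748) = 1/(30136*((17132 - 17775) + 30748)) = 1/(30136*(-643 + 30748)) = (1/30136)/30105 = (1/30136)*(1/30105) = 1/907244280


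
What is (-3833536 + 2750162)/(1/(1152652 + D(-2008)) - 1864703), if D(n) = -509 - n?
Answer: 625188592737/1076074416076 ≈ 0.58099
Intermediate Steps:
(-3833536 + 2750162)/(1/(1152652 + D(-2008)) - 1864703) = (-3833536 + 2750162)/(1/(1152652 + (-509 - 1*(-2008))) - 1864703) = -1083374/(1/(1152652 + (-509 + 2008)) - 1864703) = -1083374/(1/(1152652 + 1499) - 1864703) = -1083374/(1/1154151 - 1864703) = -1083374/(-2152148832152/1154151) = -1083374*(-1154151/2152148832152) = 625188592737/1076074416076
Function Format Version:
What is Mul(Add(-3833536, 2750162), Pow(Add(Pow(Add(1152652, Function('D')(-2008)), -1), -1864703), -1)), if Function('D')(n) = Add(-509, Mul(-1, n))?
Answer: Rational(625188592737, 1076074416076) ≈ 0.58099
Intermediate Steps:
Mul(Add(-3833536, 2750162), Pow(Add(Pow(Add(1152652, Function('D')(-2008)), -1), -1864703), -1)) = Mul(Add(-3833536, 2750162), Pow(Add(Pow(Add(1152652, Add(-509, Mul(-1, -2008))), -1), -1864703), -1)) = Mul(-1083374, Pow(Add(Pow(Add(1152652, Add(-509, 2008)), -1), -1864703), -1)) = Mul(-1083374, Pow(Add(Pow(Add(1152652, 1499), -1), -1864703), -1)) = Mul(-1083374, Pow(Add(Pow(1154151, -1), -1864703), -1)) = Mul(-1083374, Pow(Add(Rational(1, 1154151), -1864703), -1)) = Mul(-1083374, Pow(Rational(-2152148832152, 1154151), -1)) = Mul(-1083374, Rational(-1154151, 2152148832152)) = Rational(625188592737, 1076074416076)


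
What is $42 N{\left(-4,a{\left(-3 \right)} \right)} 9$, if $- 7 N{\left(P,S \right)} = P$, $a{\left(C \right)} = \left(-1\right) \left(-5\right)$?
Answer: $216$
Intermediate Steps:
$a{\left(C \right)} = 5$
$N{\left(P,S \right)} = - \frac{P}{7}$
$42 N{\left(-4,a{\left(-3 \right)} \right)} 9 = 42 \left(\left(- \frac{1}{7}\right) \left(-4\right)\right) 9 = 42 \cdot \frac{4}{7} \cdot 9 = 24 \cdot 9 = 216$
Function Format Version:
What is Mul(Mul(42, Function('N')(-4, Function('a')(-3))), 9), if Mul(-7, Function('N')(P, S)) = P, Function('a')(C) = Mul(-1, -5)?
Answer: 216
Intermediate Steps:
Function('a')(C) = 5
Function('N')(P, S) = Mul(Rational(-1, 7), P)
Mul(Mul(42, Function('N')(-4, Function('a')(-3))), 9) = Mul(Mul(42, Mul(Rational(-1, 7), -4)), 9) = Mul(Mul(42, Rational(4, 7)), 9) = Mul(24, 9) = 216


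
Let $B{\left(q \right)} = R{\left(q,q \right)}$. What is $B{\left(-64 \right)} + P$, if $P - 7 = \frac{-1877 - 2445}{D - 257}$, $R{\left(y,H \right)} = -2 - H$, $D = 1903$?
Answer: $\frac{54626}{823} \approx 66.374$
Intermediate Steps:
$B{\left(q \right)} = -2 - q$
$P = \frac{3600}{823}$ ($P = 7 + \frac{-1877 - 2445}{1903 - 257} = 7 - \frac{4322}{1646} = 7 - \frac{2161}{823} = \frac{3600}{823} \approx 4.3742$)
$B{\left(-64 \right)} + P = \left(-2 - -64\right) + \frac{3600}{823} = \left(-2 + 64\right) + \frac{3600}{823} = 62 + \frac{3600}{823} = \frac{54626}{823}$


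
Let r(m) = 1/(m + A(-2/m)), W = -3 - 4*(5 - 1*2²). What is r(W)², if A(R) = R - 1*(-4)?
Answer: 49/361 ≈ 0.13573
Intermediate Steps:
A(R) = 4 + R (A(R) = R + 4 = 4 + R)
W = -7 (W = -3 - 4*(5 - 1*4) = -3 - 4*(5 - 4) = -3 - 4*1 = -3 - 4 = -7)
r(m) = 1/(4 + m - 2/m) (r(m) = 1/(m + (4 - 2/m)) = 1/(4 + m - 2/m))
r(W)² = (-7/(-2 + (-7)² + 4*(-7)))² = (-7/(-2 + 49 - 28))² = (-7/19)² = 49/361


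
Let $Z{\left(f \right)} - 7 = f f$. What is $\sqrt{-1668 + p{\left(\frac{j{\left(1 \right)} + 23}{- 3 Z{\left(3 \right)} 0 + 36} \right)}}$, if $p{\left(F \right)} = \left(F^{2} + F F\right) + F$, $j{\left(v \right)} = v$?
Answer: $\frac{i \sqrt{14998}}{3} \approx 40.822 i$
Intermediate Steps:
$Z{\left(f \right)} = 7 + f^{2}$ ($Z{\left(f \right)} = 7 + f f = 7 + f^{2}$)
$p{\left(F \right)} = F + 2 F^{2}$ ($p{\left(F \right)} = \left(F^{2} + F^{2}\right) + F = 2 F^{2} + F = F + 2 F^{2}$)
$\sqrt{-1668 + p{\left(\frac{j{\left(1 \right)} + 23}{- 3 Z{\left(3 \right)} 0 + 36} \right)}} = \sqrt{-1668 + \frac{1 + 23}{- 3 \left(7 + 3^{2}\right) 0 + 36} \left(1 + 2 \frac{1 + 23}{- 3 \left(7 + 3^{2}\right) 0 + 36}\right)} = \sqrt{-1668 + \frac{24}{- 3 \left(7 + 9\right) 0 + 36} \left(1 + 2 \frac{24}{- 3 \left(7 + 9\right) 0 + 36}\right)} = \sqrt{-1668 + \frac{24}{\left(-3\right) 16 \cdot 0 + 36} \left(1 + 2 \frac{24}{\left(-3\right) 16 \cdot 0 + 36}\right)} = \sqrt{-1668 + \frac{24}{\left(-48\right) 0 + 36} \left(1 + 2 \frac{24}{\left(-48\right) 0 + 36}\right)} = \sqrt{-1668 + \frac{24}{0 + 36} \left(1 + 2 \frac{24}{0 + 36}\right)} = \sqrt{-1668 + \frac{24}{36} \left(1 + 2 \cdot \frac{24}{36}\right)} = \sqrt{-1668 + 24 \cdot \frac{1}{36} \left(1 + 2 \cdot 24 \cdot \frac{1}{36}\right)} = \sqrt{-1668 + \frac{2 \left(1 + 2 \cdot \frac{2}{3}\right)}{3}} = \sqrt{-1668 + \frac{2 \left(1 + \frac{4}{3}\right)}{3}} = \sqrt{-1668 + \frac{2}{3} \cdot \frac{7}{3}} = \sqrt{-1668 + \frac{14}{9}} = \sqrt{- \frac{14998}{9}} = \frac{i \sqrt{14998}}{3}$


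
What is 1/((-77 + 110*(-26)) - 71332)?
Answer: -1/74269 ≈ -1.3465e-5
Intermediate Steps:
1/((-77 + 110*(-26)) - 71332) = 1/((-77 - 2860) - 71332) = 1/(-2937 - 71332) = 1/(-74269) = -1/74269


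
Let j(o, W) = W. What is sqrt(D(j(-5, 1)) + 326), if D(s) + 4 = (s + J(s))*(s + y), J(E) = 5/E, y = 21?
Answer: sqrt(454) ≈ 21.307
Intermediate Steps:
D(s) = -4 + (21 + s)*(s + 5/s) (D(s) = -4 + (s + 5/s)*(s + 21) = -4 + (s + 5/s)*(21 + s) = -4 + (21 + s)*(s + 5/s))
sqrt(D(j(-5, 1)) + 326) = sqrt((1 + 1**2 + 21*1 + 105/1) + 326) = sqrt((1 + 1 + 21 + 105*1) + 326) = sqrt((1 + 1 + 21 + 105) + 326) = sqrt(128 + 326) = sqrt(454)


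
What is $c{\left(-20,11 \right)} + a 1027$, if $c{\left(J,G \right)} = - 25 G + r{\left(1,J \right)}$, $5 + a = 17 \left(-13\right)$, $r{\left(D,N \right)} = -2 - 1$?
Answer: $-232380$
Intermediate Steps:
$r{\left(D,N \right)} = -3$
$a = -226$ ($a = -5 + 17 \left(-13\right) = -5 - 221 = -226$)
$c{\left(J,G \right)} = -3 - 25 G$ ($c{\left(J,G \right)} = - 25 G - 3 = -3 - 25 G$)
$c{\left(-20,11 \right)} + a 1027 = \left(-3 - 275\right) - 232102 = -278 - 232102 = -232380$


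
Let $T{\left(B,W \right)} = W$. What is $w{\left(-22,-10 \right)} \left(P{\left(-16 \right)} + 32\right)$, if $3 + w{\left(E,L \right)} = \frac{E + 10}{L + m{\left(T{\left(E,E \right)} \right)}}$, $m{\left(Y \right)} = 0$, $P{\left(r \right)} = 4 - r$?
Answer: $- \frac{468}{5} \approx -93.6$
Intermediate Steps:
$w{\left(E,L \right)} = -3 + \frac{10 + E}{L}$ ($w{\left(E,L \right)} = -3 + \frac{E + 10}{L + 0} = -3 + \frac{10 + E}{L}$)
$w{\left(-22,-10 \right)} \left(P{\left(-16 \right)} + 32\right) = \frac{10 - 22 - -30}{-10} \left(\left(4 - -16\right) + 32\right) = - \frac{10 - 22 + 30}{10} \left(\left(4 + 16\right) + 32\right) = \left(- \frac{1}{10}\right) 18 \left(20 + 32\right) = \left(- \frac{9}{5}\right) 52 = - \frac{468}{5}$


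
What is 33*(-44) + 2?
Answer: -1450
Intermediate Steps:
33*(-44) + 2 = -1452 + 2 = -1450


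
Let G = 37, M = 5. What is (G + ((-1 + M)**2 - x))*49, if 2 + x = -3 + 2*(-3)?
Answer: 3136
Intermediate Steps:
x = -11 (x = -2 + (-3 + 2*(-3)) = -2 + (-3 - 6) = -2 - 9 = -11)
(G + ((-1 + M)**2 - x))*49 = (37 + ((-1 + 5)**2 - 1*(-11)))*49 = (37 + (4**2 + 11))*49 = (37 + (16 + 11))*49 = (37 + 27)*49 = 64*49 = 3136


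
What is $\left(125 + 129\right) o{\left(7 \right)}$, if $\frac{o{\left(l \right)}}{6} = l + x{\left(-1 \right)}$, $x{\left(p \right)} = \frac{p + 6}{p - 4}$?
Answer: $9144$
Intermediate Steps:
$x{\left(p \right)} = \frac{6 + p}{-4 + p}$
$o{\left(l \right)} = -6 + 6 l$ ($o{\left(l \right)} = 6 \left(l + \frac{6 - 1}{-4 - 1}\right) = 6 \left(l + \frac{1}{-5} \cdot 5\right) = 6 \left(l - 1\right) = 6 \left(-1 + l\right) = -6 + 6 l$)
$\left(125 + 129\right) o{\left(7 \right)} = \left(125 + 129\right) \left(-6 + 6 \cdot 7\right) = 254 \left(-6 + 42\right) = 254 \cdot 36 = 9144$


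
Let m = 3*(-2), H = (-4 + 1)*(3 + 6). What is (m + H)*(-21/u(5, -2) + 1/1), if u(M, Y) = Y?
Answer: -759/2 ≈ -379.50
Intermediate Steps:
H = -27 (H = -3*9 = -27)
m = -6
(m + H)*(-21/u(5, -2) + 1/1) = (-6 - 27)*(-21/(-2) + 1/1) = -33*(-21*(-1/2) + 1*1) = -33*(21/2 + 1) = -33*23/2 = -759/2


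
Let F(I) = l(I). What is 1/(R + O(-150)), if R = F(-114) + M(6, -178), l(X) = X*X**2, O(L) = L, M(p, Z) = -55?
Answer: -1/1481749 ≈ -6.7488e-7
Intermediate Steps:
l(X) = X**3
F(I) = I**3
R = -1481599 (R = (-114)**3 - 55 = -1481544 - 55 = -1481599)
1/(R + O(-150)) = 1/(-1481599 - 150) = 1/(-1481749) = -1/1481749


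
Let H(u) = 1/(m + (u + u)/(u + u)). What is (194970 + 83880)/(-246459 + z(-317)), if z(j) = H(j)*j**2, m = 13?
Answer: -3903900/3349937 ≈ -1.1654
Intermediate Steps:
H(u) = 1/14 (H(u) = 1/(13 + (u + u)/(u + u)) = 1/(13 + (2*u)/((2*u))) = 1/(13 + (2*u)*(1/(2*u))) = 1/(13 + 1) = 1/14)
z(j) = j**2/14
(194970 + 83880)/(-246459 + z(-317)) = (194970 + 83880)/(-246459 + (1/14)*(-317)**2) = 278850/(-246459 + (1/14)*100489) = 278850/(-246459 + 100489/14) = 278850/(-3349937/14) = 278850*(-14/3349937) = -3903900/3349937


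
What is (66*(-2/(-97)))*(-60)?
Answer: -7920/97 ≈ -81.650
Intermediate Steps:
(66*(-2/(-97)))*(-60) = (66*(-2*(-1/97)))*(-60) = (66*(2/97))*(-60) = (132/97)*(-60) = -7920/97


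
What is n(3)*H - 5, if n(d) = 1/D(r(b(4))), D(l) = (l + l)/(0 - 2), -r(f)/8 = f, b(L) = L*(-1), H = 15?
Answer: -175/32 ≈ -5.4688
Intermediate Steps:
b(L) = -L
r(f) = -8*f
D(l) = -l (D(l) = (2*l)/(-2) = (2*l)*(-1/2) = -l)
n(d) = -1/32 (n(d) = 1/(-(-8)*(-1*4)) = 1/(-(-8)*(-4)) = 1/(-1*32) = 1/(-32) = -1/32)
n(3)*H - 5 = -1/32*15 - 5 = -15/32 - 5 = -175/32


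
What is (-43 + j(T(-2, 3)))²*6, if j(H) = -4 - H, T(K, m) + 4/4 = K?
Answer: 11616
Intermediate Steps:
T(K, m) = -1 + K
(-43 + j(T(-2, 3)))²*6 = (-43 + (-4 - (-1 - 2)))²*6 = (-43 + (-4 - 1*(-3)))²*6 = (-43 + (-4 + 3))²*6 = (-43 - 1)²*6 = (-44)²*6 = 1936*6 = 11616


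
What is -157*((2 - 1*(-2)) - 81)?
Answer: 12089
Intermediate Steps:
-157*((2 - 1*(-2)) - 81) = -157*((2 + 2) - 81) = -157*(4 - 81) = -157*(-77) = 12089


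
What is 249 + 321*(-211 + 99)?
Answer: -35703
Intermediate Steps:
249 + 321*(-211 + 99) = 249 + 321*(-112) = 249 - 35952 = -35703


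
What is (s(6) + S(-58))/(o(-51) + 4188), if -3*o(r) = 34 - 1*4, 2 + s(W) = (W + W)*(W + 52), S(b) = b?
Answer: 318/2089 ≈ 0.15223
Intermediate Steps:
s(W) = -2 + 2*W*(52 + W) (s(W) = -2 + (W + W)*(W + 52) = -2 + (2*W)*(52 + W) = -2 + 2*W*(52 + W))
o(r) = -10 (o(r) = -(34 - 1*4)/3 = -(34 - 4)/3 = -⅓*30 = -10)
(s(6) + S(-58))/(o(-51) + 4188) = ((-2 + 2*6² + 104*6) - 58)/(-10 + 4188) = ((-2 + 2*36 + 624) - 58)/4178 = ((-2 + 72 + 624) - 58)*(1/4178) = (694 - 58)*(1/4178) = 636*(1/4178) = 318/2089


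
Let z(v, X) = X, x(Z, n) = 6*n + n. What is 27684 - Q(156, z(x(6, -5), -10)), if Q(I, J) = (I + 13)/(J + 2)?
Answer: 221641/8 ≈ 27705.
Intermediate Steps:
x(Z, n) = 7*n
Q(I, J) = (13 + I)/(2 + J)
27684 - Q(156, z(x(6, -5), -10)) = 27684 - (13 + 156)/(2 - 10) = 27684 - 169/(-8) = 27684 - (-1)*169/8 = 27684 - 1*(-169/8) = 27684 + 169/8 = 221641/8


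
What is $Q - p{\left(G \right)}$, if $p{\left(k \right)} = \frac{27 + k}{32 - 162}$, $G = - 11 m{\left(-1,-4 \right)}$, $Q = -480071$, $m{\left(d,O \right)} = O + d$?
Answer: $- \frac{31204574}{65} \approx -4.8007 \cdot 10^{5}$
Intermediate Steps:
$G = 55$ ($G = - 11 \left(-4 - 1\right) = \left(-11\right) \left(-5\right) = 55$)
$p{\left(k \right)} = - \frac{27}{130} - \frac{k}{130}$ ($p{\left(k \right)} = \frac{27 + k}{-130} = \left(27 + k\right) \left(- \frac{1}{130}\right) = - \frac{27}{130} - \frac{k}{130}$)
$Q - p{\left(G \right)} = -480071 - \left(- \frac{27}{130} - \frac{11}{26}\right) = -480071 - - \frac{41}{65} = -480071 + \frac{41}{65} = - \frac{31204574}{65}$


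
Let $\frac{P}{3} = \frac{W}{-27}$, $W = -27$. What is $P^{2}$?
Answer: $9$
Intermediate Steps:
$P = 3$ ($P = 3 \left(- \frac{27}{-27}\right) = 3 \left(\left(-27\right) \left(- \frac{1}{27}\right)\right) = 3 \cdot 1 = 3$)
$P^{2} = 3^{2} = 9$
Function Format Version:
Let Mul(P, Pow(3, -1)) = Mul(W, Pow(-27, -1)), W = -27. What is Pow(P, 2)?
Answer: 9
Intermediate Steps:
P = 3 (P = Mul(3, Mul(-27, Pow(-27, -1))) = Mul(3, Mul(-27, Rational(-1, 27))) = Mul(3, 1) = 3)
Pow(P, 2) = Pow(3, 2) = 9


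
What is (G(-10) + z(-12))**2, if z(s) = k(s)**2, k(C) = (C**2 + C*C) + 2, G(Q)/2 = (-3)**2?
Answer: 7075837924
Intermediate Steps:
G(Q) = 18 (G(Q) = 2*(-3)**2 = 2*9 = 18)
k(C) = 2 + 2*C**2 (k(C) = (C**2 + C**2) + 2 = 2*C**2 + 2 = 2 + 2*C**2)
z(s) = (2 + 2*s**2)**2
(G(-10) + z(-12))**2 = (18 + 4*(1 + (-12)**2)**2)**2 = (18 + 4*(1 + 144)**2)**2 = (18 + 4*145**2)**2 = (18 + 4*21025)**2 = (18 + 84100)**2 = 84118**2 = 7075837924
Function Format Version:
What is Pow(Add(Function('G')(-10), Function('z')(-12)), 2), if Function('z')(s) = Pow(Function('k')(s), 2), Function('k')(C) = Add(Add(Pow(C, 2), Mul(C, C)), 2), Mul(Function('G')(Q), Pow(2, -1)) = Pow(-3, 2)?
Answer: 7075837924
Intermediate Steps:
Function('G')(Q) = 18 (Function('G')(Q) = Mul(2, Pow(-3, 2)) = Mul(2, 9) = 18)
Function('k')(C) = Add(2, Mul(2, Pow(C, 2))) (Function('k')(C) = Add(Add(Pow(C, 2), Pow(C, 2)), 2) = Add(Mul(2, Pow(C, 2)), 2) = Add(2, Mul(2, Pow(C, 2))))
Function('z')(s) = Pow(Add(2, Mul(2, Pow(s, 2))), 2)
Pow(Add(Function('G')(-10), Function('z')(-12)), 2) = Pow(Add(18, Mul(4, Pow(Add(1, Pow(-12, 2)), 2))), 2) = Pow(Add(18, Mul(4, Pow(Add(1, 144), 2))), 2) = Pow(Add(18, Mul(4, Pow(145, 2))), 2) = Pow(Add(18, Mul(4, 21025)), 2) = Pow(Add(18, 84100), 2) = Pow(84118, 2) = 7075837924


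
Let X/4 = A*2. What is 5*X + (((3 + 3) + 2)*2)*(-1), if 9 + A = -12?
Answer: -856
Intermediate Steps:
A = -21 (A = -9 - 12 = -21)
X = -168 (X = 4*(-21*2) = 4*(-42) = -168)
5*X + (((3 + 3) + 2)*2)*(-1) = 5*(-168) + (((3 + 3) + 2)*2)*(-1) = -840 + ((6 + 2)*2)*(-1) = -840 + (8*2)*(-1) = -840 + 16*(-1) = -840 - 16 = -856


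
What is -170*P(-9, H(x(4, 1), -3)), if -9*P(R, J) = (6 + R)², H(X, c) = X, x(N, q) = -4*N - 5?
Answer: 170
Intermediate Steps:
x(N, q) = -5 - 4*N
P(R, J) = -(6 + R)²/9
-170*P(-9, H(x(4, 1), -3)) = -(-170)*(6 - 9)²/9 = -(-170)*(-3)²/9 = -(-170)*9/9 = -170*(-1) = 170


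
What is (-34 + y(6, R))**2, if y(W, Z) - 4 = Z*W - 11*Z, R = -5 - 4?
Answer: 225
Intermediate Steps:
R = -9
y(W, Z) = 4 - 11*Z + W*Z (y(W, Z) = 4 + (Z*W - 11*Z) = 4 + (W*Z - 11*Z) = 4 + (-11*Z + W*Z) = 4 - 11*Z + W*Z)
(-34 + y(6, R))**2 = (-34 + (4 - 11*(-9) + 6*(-9)))**2 = (-34 + (4 + 99 - 54))**2 = (-34 + 49)**2 = 15**2 = 225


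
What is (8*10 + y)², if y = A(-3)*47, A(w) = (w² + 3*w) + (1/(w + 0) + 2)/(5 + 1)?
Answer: 2805625/324 ≈ 8659.3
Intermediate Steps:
A(w) = ⅓ + w² + 3*w + 1/(6*w) (A(w) = (w² + 3*w) + (1/w + 2)/6 = (w² + 3*w) + (2 + 1/w)*(⅙) = (w² + 3*w) + (⅓ + 1/(6*w)) = ⅓ + w² + 3*w + 1/(6*w))
y = 235/18 (y = (⅓ + (-3)² + 3*(-3) + (⅙)/(-3))*47 = (⅓ + 9 - 9 + (⅙)*(-⅓))*47 = (⅓ + 9 - 9 - 1/18)*47 = (5/18)*47 = 235/18 ≈ 13.056)
(8*10 + y)² = (8*10 + 235/18)² = (80 + 235/18)² = (1675/18)² = 2805625/324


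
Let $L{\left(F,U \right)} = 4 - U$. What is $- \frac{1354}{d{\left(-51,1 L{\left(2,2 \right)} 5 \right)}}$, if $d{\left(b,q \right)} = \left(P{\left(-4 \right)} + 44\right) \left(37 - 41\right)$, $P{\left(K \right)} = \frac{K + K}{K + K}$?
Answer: $\frac{677}{90} \approx 7.5222$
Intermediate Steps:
$P{\left(K \right)} = 1$ ($P{\left(K \right)} = \frac{2 K}{2 K} = 2 K \frac{1}{2 K} = 1$)
$d{\left(b,q \right)} = -180$ ($d{\left(b,q \right)} = \left(1 + 44\right) \left(37 - 41\right) = 45 \left(-4\right) = -180$)
$- \frac{1354}{d{\left(-51,1 L{\left(2,2 \right)} 5 \right)}} = - \frac{1354}{-180} = \left(-1354\right) \left(- \frac{1}{180}\right) = \frac{677}{90}$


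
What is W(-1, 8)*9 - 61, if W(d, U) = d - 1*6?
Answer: -124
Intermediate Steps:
W(d, U) = -6 + d (W(d, U) = d - 6 = -6 + d)
W(-1, 8)*9 - 61 = (-6 - 1)*9 - 61 = -7*9 - 61 = -63 - 61 = -124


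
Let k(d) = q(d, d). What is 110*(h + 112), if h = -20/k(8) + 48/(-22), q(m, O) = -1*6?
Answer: 37340/3 ≈ 12447.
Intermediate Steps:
q(m, O) = -6
k(d) = -6
h = 38/33 (h = -20/(-6) + 48/(-22) = -20*(-1/6) + 48*(-1/22) = 10/3 - 24/11 = 38/33 ≈ 1.1515)
110*(h + 112) = 110*(38/33 + 112) = 110*(3734/33) = 37340/3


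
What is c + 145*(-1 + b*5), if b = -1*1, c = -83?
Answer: -953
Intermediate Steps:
b = -1
c + 145*(-1 + b*5) = -83 + 145*(-1 - 1*5) = -83 + 145*(-1 - 5) = -83 + 145*(-6) = -83 - 870 = -953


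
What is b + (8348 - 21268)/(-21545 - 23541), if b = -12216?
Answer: -275378828/22543 ≈ -12216.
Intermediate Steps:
b + (8348 - 21268)/(-21545 - 23541) = -12216 + (8348 - 21268)/(-21545 - 23541) = -12216 - 12920/(-45086) = -12216 - 12920*(-1/45086) = -12216 + 6460/22543 = -275378828/22543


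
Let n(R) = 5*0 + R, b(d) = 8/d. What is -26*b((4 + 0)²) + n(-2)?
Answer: -15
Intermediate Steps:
n(R) = R (n(R) = 0 + R = R)
-26*b((4 + 0)²) + n(-2) = -208/((4 + 0)²) - 2 = -208/(4²) - 2 = -208/16 - 2 = -26*½ - 2 = -13 - 2 = -15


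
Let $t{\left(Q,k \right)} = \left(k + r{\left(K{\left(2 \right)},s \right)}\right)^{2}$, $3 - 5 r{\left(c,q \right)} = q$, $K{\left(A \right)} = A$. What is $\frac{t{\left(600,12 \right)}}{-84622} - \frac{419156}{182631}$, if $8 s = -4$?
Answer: $- \frac{3549927558599}{1545460048200} \approx -2.297$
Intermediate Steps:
$s = - \frac{1}{2}$ ($s = \frac{1}{8} \left(-4\right) = - \frac{1}{2} \approx -0.5$)
$r{\left(c,q \right)} = \frac{3}{5} - \frac{q}{5}$
$t{\left(Q,k \right)} = \left(\frac{7}{10} + k\right)^{2}$ ($t{\left(Q,k \right)} = \left(k + \left(\frac{3}{5} - - \frac{1}{10}\right)\right)^{2} = \left(k + \left(\frac{3}{5} + \frac{1}{10}\right)\right)^{2} = \left(k + \frac{7}{10}\right)^{2} = \left(\frac{7}{10} + k\right)^{2}$)
$\frac{t{\left(600,12 \right)}}{-84622} - \frac{419156}{182631} = \frac{\frac{1}{100} \left(7 + 10 \cdot 12\right)^{2}}{-84622} - \frac{419156}{182631} = \frac{\left(7 + 120\right)^{2}}{100} \left(- \frac{1}{84622}\right) - \frac{419156}{182631} = \frac{127^{2}}{100} \left(- \frac{1}{84622}\right) - \frac{419156}{182631} = \frac{1}{100} \cdot 16129 \left(- \frac{1}{84622}\right) - \frac{419156}{182631} = \frac{16129}{100} \left(- \frac{1}{84622}\right) - \frac{419156}{182631} = - \frac{16129}{8462200} - \frac{419156}{182631} = - \frac{3549927558599}{1545460048200}$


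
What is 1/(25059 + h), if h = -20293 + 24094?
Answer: 1/28860 ≈ 3.4650e-5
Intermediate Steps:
h = 3801
1/(25059 + h) = 1/(25059 + 3801) = 1/28860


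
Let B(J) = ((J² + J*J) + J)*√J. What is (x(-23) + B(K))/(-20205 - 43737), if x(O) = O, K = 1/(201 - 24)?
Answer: 23/63942 - 179*√177/354573288486 ≈ 0.00035969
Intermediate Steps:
K = 1/177 ≈ 0.0056497
B(J) = √J*(J + 2*J²) (B(J) = ((J² + J²) + J)*√J = (2*J² + J)*√J = (J + 2*J²)*√J = √J*(J + 2*J²))
(x(-23) + B(K))/(-20205 - 43737) = (-23 + (1/177)^(3/2)*(1 + 2*(1/177)))/(-20205 - 43737) = (-23 + (√177/31329)*(1 + 2/177))/(-63942) = (-23 + (√177/31329)*(179/177))*(-1/63942) = (-23 + 179*√177/5545233)*(-1/63942) = 23/63942 - 179*√177/354573288486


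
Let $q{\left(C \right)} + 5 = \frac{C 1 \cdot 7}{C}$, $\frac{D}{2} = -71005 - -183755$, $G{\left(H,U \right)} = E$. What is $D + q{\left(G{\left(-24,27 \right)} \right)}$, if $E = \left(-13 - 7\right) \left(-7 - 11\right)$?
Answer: $225502$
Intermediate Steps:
$E = 360$ ($E = \left(-20\right) \left(-18\right) = 360$)
$G{\left(H,U \right)} = 360$
$D = 225500$ ($D = 2 \left(-71005 - -183755\right) = 2 \left(-71005 + 183755\right) = 2 \cdot 112750 = 225500$)
$q{\left(C \right)} = 2$ ($q{\left(C \right)} = -5 + \frac{C 1 \cdot 7}{C} = -5 + \frac{C 7}{C} = -5 + \frac{7 C}{C} = -5 + 7 = 2$)
$D + q{\left(G{\left(-24,27 \right)} \right)} = 225500 + 2 = 225502$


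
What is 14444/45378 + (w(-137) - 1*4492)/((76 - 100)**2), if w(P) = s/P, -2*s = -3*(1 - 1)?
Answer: -905177/121008 ≈ -7.4803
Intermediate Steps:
s = 0 (s = -(-3)*(1 - 1)/2 = -(-3)*0/2 = -1/2*0 = 0)
w(P) = 0 (w(P) = 0/P = 0)
14444/45378 + (w(-137) - 1*4492)/((76 - 100)**2) = 14444/45378 + (0 - 1*4492)/((76 - 100)**2) = 14444*(1/45378) + (0 - 4492)/((-24)**2) = 7222/22689 - 4492/576 = 7222/22689 - 4492*1/576 = 7222/22689 - 1123/144 = -905177/121008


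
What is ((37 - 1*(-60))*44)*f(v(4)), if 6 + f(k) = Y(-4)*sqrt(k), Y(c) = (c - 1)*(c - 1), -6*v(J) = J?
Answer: -25608 + 106700*I*sqrt(6)/3 ≈ -25608.0 + 87120.0*I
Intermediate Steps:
v(J) = -J/6
Y(c) = (-1 + c)**2 (Y(c) = (-1 + c)*(-1 + c) = (-1 + c)**2)
f(k) = -6 + 25*sqrt(k) (f(k) = -6 + (-1 - 4)**2*sqrt(k) = -6 + (-5)**2*sqrt(k) = -6 + 25*sqrt(k))
((37 - 1*(-60))*44)*f(v(4)) = ((37 - 1*(-60))*44)*(-6 + 25*sqrt(-1/6*4)) = ((37 + 60)*44)*(-6 + 25*sqrt(-2/3)) = (97*44)*(-6 + 25*(I*sqrt(6)/3)) = 4268*(-6 + 25*I*sqrt(6)/3) = -25608 + 106700*I*sqrt(6)/3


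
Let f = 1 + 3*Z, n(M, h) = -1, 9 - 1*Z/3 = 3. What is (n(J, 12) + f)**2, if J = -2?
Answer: 2916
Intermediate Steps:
Z = 18 (Z = 27 - 3*3 = 27 - 9 = 18)
f = 55 (f = 1 + 3*18 = 1 + 54 = 55)
(n(J, 12) + f)**2 = (-1 + 55)**2 = 54**2 = 2916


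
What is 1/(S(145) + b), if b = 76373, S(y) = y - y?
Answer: 1/76373 ≈ 1.3094e-5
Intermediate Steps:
S(y) = 0
1/(S(145) + b) = 1/(0 + 76373) = 1/76373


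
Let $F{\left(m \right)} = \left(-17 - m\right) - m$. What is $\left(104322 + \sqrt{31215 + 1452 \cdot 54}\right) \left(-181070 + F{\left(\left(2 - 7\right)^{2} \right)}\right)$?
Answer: $-18896574114 - 181137 \sqrt{109623} \approx -1.8957 \cdot 10^{10}$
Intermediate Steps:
$F{\left(m \right)} = -17 - 2 m$
$\left(104322 + \sqrt{31215 + 1452 \cdot 54}\right) \left(-181070 + F{\left(\left(2 - 7\right)^{2} \right)}\right) = \left(104322 + \sqrt{31215 + 1452 \cdot 54}\right) \left(-181070 - \left(17 + 2 \left(2 - 7\right)^{2}\right)\right) = \left(104322 + \sqrt{31215 + 78408}\right) \left(-181070 - \left(17 + 2 \left(-5\right)^{2}\right)\right) = \left(104322 + \sqrt{109623}\right) \left(-181070 - 67\right) = \left(104322 + \sqrt{109623}\right) \left(-181137\right) = -18896574114 - 181137 \sqrt{109623}$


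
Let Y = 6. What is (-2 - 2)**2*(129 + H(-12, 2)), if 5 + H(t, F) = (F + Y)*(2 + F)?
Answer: 2496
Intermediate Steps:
H(t, F) = -5 + (2 + F)*(6 + F) (H(t, F) = -5 + (F + 6)*(2 + F) = -5 + (6 + F)*(2 + F) = -5 + (2 + F)*(6 + F))
(-2 - 2)**2*(129 + H(-12, 2)) = (-2 - 2)**2*(129 + (7 + 2**2 + 8*2)) = (-4)**2*(129 + (7 + 4 + 16)) = 16*(129 + 27) = 16*156 = 2496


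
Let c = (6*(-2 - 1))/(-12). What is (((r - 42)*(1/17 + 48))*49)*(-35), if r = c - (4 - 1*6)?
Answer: 107888935/34 ≈ 3.1732e+6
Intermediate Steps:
c = 3/2 (c = (6*(-3))*(-1/12) = -18*(-1/12) = 3/2 ≈ 1.5000)
r = 7/2 (r = 3/2 - (4 - 1*6) = 3/2 - (4 - 6) = 3/2 - 1*(-2) = 3/2 + 2 = 7/2 ≈ 3.5000)
(((r - 42)*(1/17 + 48))*49)*(-35) = (((7/2 - 42)*(1/17 + 48))*49)*(-35) = (-77*(1/17 + 48)/2*49)*(-35) = (-77/2*817/17*49)*(-35) = -62909/34*49*(-35) = -3082541/34*(-35) = 107888935/34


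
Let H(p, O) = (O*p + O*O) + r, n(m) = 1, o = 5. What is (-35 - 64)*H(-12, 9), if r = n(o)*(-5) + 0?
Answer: 3168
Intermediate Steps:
r = -5 (r = 1*(-5) + 0 = -5 + 0 = -5)
H(p, O) = -5 + O² + O*p (H(p, O) = (O*p + O*O) - 5 = (O*p + O²) - 5 = (O² + O*p) - 5 = -5 + O² + O*p)
(-35 - 64)*H(-12, 9) = (-35 - 64)*(-5 + 9² + 9*(-12)) = -99*(-5 + 81 - 108) = -99*(-32) = 3168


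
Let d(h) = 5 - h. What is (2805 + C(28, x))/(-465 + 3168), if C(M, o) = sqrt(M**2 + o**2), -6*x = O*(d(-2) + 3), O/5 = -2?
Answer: 55/53 + 2*sqrt(2389)/8109 ≈ 1.0498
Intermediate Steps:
O = -10 (O = 5*(-2) = -10)
x = 50/3 (x = -(-5)*((5 - 1*(-2)) + 3)/3 = -(-5)*((5 + 2) + 3)/3 = -(-5)*(7 + 3)/3 = -(-5)*10/3 = -1/6*(-100) = 50/3 ≈ 16.667)
(2805 + C(28, x))/(-465 + 3168) = (2805 + sqrt(28**2 + (50/3)**2))/(-465 + 3168) = (2805 + sqrt(784 + 2500/9))/2703 = (2805 + sqrt(9556/9))*(1/2703) = (2805 + 2*sqrt(2389)/3)*(1/2703) = 55/53 + 2*sqrt(2389)/8109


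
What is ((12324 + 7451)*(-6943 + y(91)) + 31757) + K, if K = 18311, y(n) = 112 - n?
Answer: -136832482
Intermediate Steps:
((12324 + 7451)*(-6943 + y(91)) + 31757) + K = ((12324 + 7451)*(-6943 + (112 - 1*91)) + 31757) + 18311 = (19775*(-6943 + (112 - 91)) + 31757) + 18311 = (19775*(-6943 + 21) + 31757) + 18311 = (19775*(-6922) + 31757) + 18311 = (-136882550 + 31757) + 18311 = -136850793 + 18311 = -136832482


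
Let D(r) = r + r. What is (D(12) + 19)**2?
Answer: 1849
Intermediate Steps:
D(r) = 2*r
(D(12) + 19)**2 = (2*12 + 19)**2 = (24 + 19)**2 = 43**2 = 1849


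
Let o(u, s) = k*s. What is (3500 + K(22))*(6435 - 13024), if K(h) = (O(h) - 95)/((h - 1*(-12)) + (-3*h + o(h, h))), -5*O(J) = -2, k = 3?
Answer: -3917338403/170 ≈ -2.3043e+7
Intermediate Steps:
o(u, s) = 3*s
O(J) = ⅖ (O(J) = -⅕*(-2) = ⅖)
K(h) = -473/(5*(12 + h)) (K(h) = (⅖ - 95)/((h - 1*(-12)) + (-3*h + 3*h)) = -473/(5*((h + 12) + 0)) = -473/(5*((12 + h) + 0)) = -473/(5*(12 + h)))
(3500 + K(22))*(6435 - 13024) = (3500 - 473/(60 + 5*22))*(6435 - 13024) = (3500 - 473/(60 + 110))*(-6589) = (3500 - 473/170)*(-6589) = (594527/170)*(-6589) = -3917338403/170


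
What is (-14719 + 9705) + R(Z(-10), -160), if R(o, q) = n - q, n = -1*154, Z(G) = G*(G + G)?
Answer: -5008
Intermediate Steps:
Z(G) = 2*G**2 (Z(G) = G*(2*G) = 2*G**2)
n = -154
R(o, q) = -154 - q
(-14719 + 9705) + R(Z(-10), -160) = (-14719 + 9705) + (-154 - 1*(-160)) = -5014 + (-154 + 160) = -5014 + 6 = -5008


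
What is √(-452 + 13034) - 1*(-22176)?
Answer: 22176 + 3*√1398 ≈ 22288.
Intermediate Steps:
√(-452 + 13034) - 1*(-22176) = √12582 + 22176 = 3*√1398 + 22176 = 22176 + 3*√1398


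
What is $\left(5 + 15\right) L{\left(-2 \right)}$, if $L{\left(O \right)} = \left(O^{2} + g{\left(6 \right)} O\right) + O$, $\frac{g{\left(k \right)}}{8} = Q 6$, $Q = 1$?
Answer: $-1880$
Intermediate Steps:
$g{\left(k \right)} = 48$ ($g{\left(k \right)} = 8 \cdot 1 \cdot 6 = 8 \cdot 6 = 48$)
$L{\left(O \right)} = O^{2} + 49 O$ ($L{\left(O \right)} = \left(O^{2} + 48 O\right) + O = O^{2} + 49 O$)
$\left(5 + 15\right) L{\left(-2 \right)} = \left(5 + 15\right) \left(- 2 \left(49 - 2\right)\right) = 20 \left(\left(-2\right) 47\right) = 20 \left(-94\right) = -1880$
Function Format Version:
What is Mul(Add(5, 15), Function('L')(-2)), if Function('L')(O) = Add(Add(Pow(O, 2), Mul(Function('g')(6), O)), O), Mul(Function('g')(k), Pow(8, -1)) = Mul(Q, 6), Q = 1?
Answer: -1880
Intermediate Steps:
Function('g')(k) = 48 (Function('g')(k) = Mul(8, Mul(1, 6)) = Mul(8, 6) = 48)
Function('L')(O) = Add(Pow(O, 2), Mul(49, O)) (Function('L')(O) = Add(Add(Pow(O, 2), Mul(48, O)), O) = Add(Pow(O, 2), Mul(49, O)))
Mul(Add(5, 15), Function('L')(-2)) = Mul(Add(5, 15), Mul(-2, Add(49, -2))) = Mul(20, Mul(-2, 47)) = Mul(20, -94) = -1880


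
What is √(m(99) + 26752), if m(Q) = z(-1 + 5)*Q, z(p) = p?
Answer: 2*√6787 ≈ 164.77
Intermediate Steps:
m(Q) = 4*Q (m(Q) = (-1 + 5)*Q = 4*Q)
√(m(99) + 26752) = √(4*99 + 26752) = √(396 + 26752) = √27148 = 2*√6787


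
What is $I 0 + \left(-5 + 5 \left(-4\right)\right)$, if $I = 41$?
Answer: $-25$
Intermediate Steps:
$I 0 + \left(-5 + 5 \left(-4\right)\right) = 41 \cdot 0 + \left(-5 + 5 \left(-4\right)\right) = 0 - 25 = -25$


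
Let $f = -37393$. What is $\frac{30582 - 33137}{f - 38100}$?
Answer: $\frac{2555}{75493} \approx 0.033844$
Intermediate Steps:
$\frac{30582 - 33137}{f - 38100} = \frac{30582 - 33137}{-37393 - 38100} = - \frac{2555}{-75493} = \left(-2555\right) \left(- \frac{1}{75493}\right) = \frac{2555}{75493}$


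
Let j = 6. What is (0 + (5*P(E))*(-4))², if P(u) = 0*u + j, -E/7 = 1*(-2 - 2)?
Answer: 14400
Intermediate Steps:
E = 28 (E = -7*(-2 - 2) = -7*(-4) = 28)
P(u) = 6 (P(u) = 0*u + 6 = 0 + 6 = 6)
(0 + (5*P(E))*(-4))² = (0 + (5*6)*(-4))² = (0 + 30*(-4))² = (0 - 120)² = (-120)² = 14400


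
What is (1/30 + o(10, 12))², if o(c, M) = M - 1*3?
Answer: 73441/900 ≈ 81.601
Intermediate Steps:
o(c, M) = -3 + M (o(c, M) = M - 3 = -3 + M)
(1/30 + o(10, 12))² = (1/30 + (-3 + 12))² = (1/30 + 9)² = (271/30)² = 73441/900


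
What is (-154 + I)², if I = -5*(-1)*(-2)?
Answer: 26896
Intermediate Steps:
I = -10 (I = 5*(-2) = -10)
(-154 + I)² = (-154 - 10)² = (-164)² = 26896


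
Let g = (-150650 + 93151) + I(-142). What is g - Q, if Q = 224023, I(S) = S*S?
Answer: -261358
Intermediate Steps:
I(S) = S²
g = -37335 (g = (-150650 + 93151) + (-142)² = -57499 + 20164 = -37335)
g - Q = -37335 - 1*224023 = -37335 - 224023 = -261358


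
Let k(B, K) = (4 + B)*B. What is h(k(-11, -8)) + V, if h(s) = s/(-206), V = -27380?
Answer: -5640357/206 ≈ -27380.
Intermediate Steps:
k(B, K) = B*(4 + B)
h(s) = -s/206 (h(s) = s*(-1/206) = -s/206)
h(k(-11, -8)) + V = -(-11)*(4 - 11)/206 - 27380 = -(-11)*(-7)/206 - 27380 = -1/206*77 - 27380 = -77/206 - 27380 = -5640357/206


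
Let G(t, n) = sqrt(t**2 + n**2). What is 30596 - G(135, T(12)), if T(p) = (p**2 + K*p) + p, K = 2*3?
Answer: 30596 - 3*sqrt(7801) ≈ 30331.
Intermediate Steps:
K = 6
T(p) = p**2 + 7*p (T(p) = (p**2 + 6*p) + p = p**2 + 7*p)
G(t, n) = sqrt(n**2 + t**2)
30596 - G(135, T(12)) = 30596 - sqrt((12*(7 + 12))**2 + 135**2) = 30596 - sqrt((12*19)**2 + 18225) = 30596 - sqrt(228**2 + 18225) = 30596 - sqrt(51984 + 18225) = 30596 - sqrt(70209) = 30596 - 3*sqrt(7801)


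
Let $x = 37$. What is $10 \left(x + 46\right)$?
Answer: $830$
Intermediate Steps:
$10 \left(x + 46\right) = 10 \left(37 + 46\right) = 10 \cdot 83 = 830$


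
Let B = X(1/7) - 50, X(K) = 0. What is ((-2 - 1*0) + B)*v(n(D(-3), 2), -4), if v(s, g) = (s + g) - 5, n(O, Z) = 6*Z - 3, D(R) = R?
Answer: 0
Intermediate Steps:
n(O, Z) = -3 + 6*Z
B = -50 (B = 0 - 50 = -50)
v(s, g) = -5 + g + s (v(s, g) = (g + s) - 5 = -5 + g + s)
((-2 - 1*0) + B)*v(n(D(-3), 2), -4) = ((-2 - 1*0) - 50)*(-5 - 4 + (-3 + 6*2)) = ((-2 + 0) - 50)*(-5 - 4 + (-3 + 12)) = (-2 - 50)*(-5 - 4 + 9) = -52*0 = 0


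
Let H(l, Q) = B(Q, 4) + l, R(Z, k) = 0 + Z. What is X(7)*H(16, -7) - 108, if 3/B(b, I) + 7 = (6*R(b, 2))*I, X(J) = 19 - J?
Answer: 14664/175 ≈ 83.794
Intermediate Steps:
R(Z, k) = Z
B(b, I) = 3/(-7 + 6*I*b) (B(b, I) = 3/(-7 + (6*b)*I) = 3/(-7 + 6*I*b))
H(l, Q) = l + 3/(-7 + 24*Q) (H(l, Q) = 3/(-7 + 6*4*Q) + l = 3/(-7 + 24*Q) + l = l + 3/(-7 + 24*Q))
X(7)*H(16, -7) - 108 = (19 - 1*7)*(16 + 3/(-7 + 24*(-7))) - 108 = (19 - 7)*(16 + 3/(-7 - 168)) - 108 = 12*(16 + 3/(-175)) - 108 = 12*(16 + 3*(-1/175)) - 108 = 12*(16 - 3/175) - 108 = 12*(2797/175) - 108 = 33564/175 - 108 = 14664/175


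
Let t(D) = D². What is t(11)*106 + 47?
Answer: 12873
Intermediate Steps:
t(11)*106 + 47 = 11²*106 + 47 = 121*106 + 47 = 12826 + 47 = 12873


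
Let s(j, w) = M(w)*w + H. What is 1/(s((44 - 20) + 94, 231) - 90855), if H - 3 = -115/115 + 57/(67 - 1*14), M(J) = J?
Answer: -53/1987019 ≈ -2.6673e-5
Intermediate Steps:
H = 163/53 (H = 3 + (-115/115 + 57/(67 - 1*14)) = 3 + (-115*1/115 + 57/(67 - 14)) = 3 + (-1 + 57/53) = 3 + 4/53 = 163/53 ≈ 3.0755)
s(j, w) = 163/53 + w² (s(j, w) = w*w + 163/53 = w² + 163/53 = 163/53 + w²)
1/(s((44 - 20) + 94, 231) - 90855) = 1/((163/53 + 231²) - 90855) = 1/((163/53 + 53361) - 90855) = 1/(2828296/53 - 90855) = 1/(-1987019/53) = -53/1987019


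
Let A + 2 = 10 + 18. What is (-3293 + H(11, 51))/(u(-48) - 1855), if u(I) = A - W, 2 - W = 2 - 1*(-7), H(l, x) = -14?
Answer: 3307/1822 ≈ 1.8150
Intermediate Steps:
A = 26 (A = -2 + (10 + 18) = -2 + 28 = 26)
W = -7 (W = 2 - (2 - 1*(-7)) = 2 - (2 + 7) = 2 - 1*9 = 2 - 9 = -7)
u(I) = 33 (u(I) = 26 - 1*(-7) = 26 + 7 = 33)
(-3293 + H(11, 51))/(u(-48) - 1855) = (-3293 - 14)/(33 - 1855) = -3307/(-1822) = -3307*(-1/1822) = 3307/1822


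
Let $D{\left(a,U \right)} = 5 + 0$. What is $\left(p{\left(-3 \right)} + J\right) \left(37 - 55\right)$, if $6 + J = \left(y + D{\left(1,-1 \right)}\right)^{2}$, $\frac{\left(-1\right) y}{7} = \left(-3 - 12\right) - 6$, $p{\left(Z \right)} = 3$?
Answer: $-415818$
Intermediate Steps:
$D{\left(a,U \right)} = 5$
$y = 147$ ($y = - 7 \left(\left(-3 - 12\right) - 6\right) = - 7 \left(-15 - 6\right) = \left(-7\right) \left(-21\right) = 147$)
$J = 23098$ ($J = -6 + \left(147 + 5\right)^{2} = -6 + 152^{2} = -6 + 23104 = 23098$)
$\left(p{\left(-3 \right)} + J\right) \left(37 - 55\right) = \left(3 + 23098\right) \left(37 - 55\right) = 23101 \left(37 - 55\right) = 23101 \left(-18\right) = -415818$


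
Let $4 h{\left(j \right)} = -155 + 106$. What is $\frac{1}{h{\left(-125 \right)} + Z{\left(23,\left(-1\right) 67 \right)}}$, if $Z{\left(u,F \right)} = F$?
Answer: $- \frac{4}{317} \approx -0.012618$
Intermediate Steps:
$h{\left(j \right)} = - \frac{49}{4}$ ($h{\left(j \right)} = \frac{-155 + 106}{4} = \frac{1}{4} \left(-49\right) = - \frac{49}{4}$)
$\frac{1}{h{\left(-125 \right)} + Z{\left(23,\left(-1\right) 67 \right)}} = \frac{1}{- \frac{49}{4} - 67} = \frac{1}{- \frac{317}{4}} = - \frac{4}{317}$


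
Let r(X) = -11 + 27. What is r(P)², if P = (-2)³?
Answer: 256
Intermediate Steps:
P = -8
r(X) = 16
r(P)² = 16² = 256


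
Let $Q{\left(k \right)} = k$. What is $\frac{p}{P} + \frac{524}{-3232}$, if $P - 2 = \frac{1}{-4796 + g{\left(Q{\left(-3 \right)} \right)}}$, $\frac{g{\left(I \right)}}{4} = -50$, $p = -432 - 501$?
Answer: $- \frac{3767613365}{8072728} \approx -466.71$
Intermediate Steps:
$p = -933$ ($p = -432 - 501 = -933$)
$g{\left(I \right)} = -200$ ($g{\left(I \right)} = 4 \left(-50\right) = -200$)
$P = \frac{9991}{4996}$ ($P = 2 + \frac{1}{-4796 - 200} = 2 + \frac{1}{-4996} = 2 - \frac{1}{4996} = \frac{9991}{4996} \approx 1.9998$)
$\frac{p}{P} + \frac{524}{-3232} = - \frac{933}{\frac{9991}{4996}} + \frac{524}{-3232} = \left(-933\right) \frac{4996}{9991} + 524 \left(- \frac{1}{3232}\right) = - \frac{4661268}{9991} - \frac{131}{808} = - \frac{3767613365}{8072728}$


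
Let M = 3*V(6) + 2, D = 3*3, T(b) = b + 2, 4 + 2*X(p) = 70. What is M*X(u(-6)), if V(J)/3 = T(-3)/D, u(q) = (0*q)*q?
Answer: 33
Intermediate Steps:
u(q) = 0 (u(q) = 0*q = 0)
X(p) = 33 (X(p) = -2 + (½)*70 = -2 + 35 = 33)
T(b) = 2 + b
D = 9
V(J) = -⅓ (V(J) = 3*((2 - 3)/9) = 3*(-1*⅑) = 3*(-⅑) = -⅓)
M = 1 (M = 3*(-⅓) + 2 = -1 + 2 = 1)
M*X(u(-6)) = 1*33 = 33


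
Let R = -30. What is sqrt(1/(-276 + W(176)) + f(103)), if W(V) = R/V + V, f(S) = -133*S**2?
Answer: I*sqrt(109640429138045)/8815 ≈ 1187.9*I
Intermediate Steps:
W(V) = V - 30/V (W(V) = -30/V + V = V - 30/V)
sqrt(1/(-276 + W(176)) + f(103)) = sqrt(1/(-276 + (176 - 30/176)) - 133*103**2) = sqrt(1/(-276 + (176 - 30*1/176)) - 133*10609) = sqrt(1/(-276 + (176 - 15/88)) - 1410997) = sqrt(1/(-276 + 15473/88) - 1410997) = sqrt(1/(-8815/88) - 1410997) = sqrt(-88/8815 - 1410997) = sqrt(-12437938643/8815) = I*sqrt(109640429138045)/8815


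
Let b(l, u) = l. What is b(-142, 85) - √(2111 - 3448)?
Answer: -142 - I*√1337 ≈ -142.0 - 36.565*I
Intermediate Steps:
b(-142, 85) - √(2111 - 3448) = -142 - √(2111 - 3448) = -142 - √(-1337) = -142 - I*√1337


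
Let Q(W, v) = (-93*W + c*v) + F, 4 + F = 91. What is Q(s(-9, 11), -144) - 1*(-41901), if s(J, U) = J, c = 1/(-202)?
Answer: 4325397/101 ≈ 42826.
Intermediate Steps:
c = -1/202 ≈ -0.0049505
F = 87 (F = -4 + 91 = 87)
Q(W, v) = 87 - 93*W - v/202 (Q(W, v) = (-93*W - v/202) + 87 = 87 - 93*W - v/202)
Q(s(-9, 11), -144) - 1*(-41901) = (87 - 93*(-9) - 1/202*(-144)) - 1*(-41901) = (87 + 837 + 72/101) + 41901 = 93396/101 + 41901 = 4325397/101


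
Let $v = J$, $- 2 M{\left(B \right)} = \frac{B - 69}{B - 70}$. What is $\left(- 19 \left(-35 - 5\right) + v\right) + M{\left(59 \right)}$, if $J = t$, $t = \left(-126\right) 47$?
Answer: $- \frac{56787}{11} \approx -5162.5$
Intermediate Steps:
$M{\left(B \right)} = - \frac{-69 + B}{2 \left(-70 + B\right)}$ ($M{\left(B \right)} = - \frac{\left(B - 69\right) \frac{1}{B - 70}}{2} = - \frac{\left(-69 + B\right) \frac{1}{-70 + B}}{2} = - \frac{\frac{1}{-70 + B} \left(-69 + B\right)}{2} = - \frac{-69 + B}{2 \left(-70 + B\right)}$)
$t = -5922$
$J = -5922$
$v = -5922$
$\left(- 19 \left(-35 - 5\right) + v\right) + M{\left(59 \right)} = \left(- 19 \left(-35 - 5\right) - 5922\right) + \frac{69 - 59}{2 \left(-70 + 59\right)} = \left(\left(-19\right) \left(-40\right) - 5922\right) + \frac{69 - 59}{2 \left(-11\right)} = \left(760 - 5922\right) + \frac{1}{2} \left(- \frac{1}{11}\right) 10 = -5162 - \frac{5}{11} = - \frac{56787}{11}$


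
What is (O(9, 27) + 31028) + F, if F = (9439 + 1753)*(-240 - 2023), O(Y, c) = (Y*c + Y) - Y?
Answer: -25296225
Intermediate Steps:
O(Y, c) = Y*c (O(Y, c) = (Y + Y*c) - Y = Y*c)
F = -25327496 (F = 11192*(-2263) = -25327496)
(O(9, 27) + 31028) + F = (9*27 + 31028) - 25327496 = (243 + 31028) - 25327496 = 31271 - 25327496 = -25296225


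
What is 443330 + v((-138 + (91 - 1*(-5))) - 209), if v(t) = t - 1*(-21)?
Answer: 443100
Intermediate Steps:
v(t) = 21 + t (v(t) = t + 21 = 21 + t)
443330 + v((-138 + (91 - 1*(-5))) - 209) = 443330 + (21 + ((-138 + (91 - 1*(-5))) - 209)) = 443330 + (21 + ((-138 + (91 + 5)) - 209)) = 443330 + (21 + ((-138 + 96) - 209)) = 443330 + (21 + (-42 - 209)) = 443330 + (21 - 251) = 443330 - 230 = 443100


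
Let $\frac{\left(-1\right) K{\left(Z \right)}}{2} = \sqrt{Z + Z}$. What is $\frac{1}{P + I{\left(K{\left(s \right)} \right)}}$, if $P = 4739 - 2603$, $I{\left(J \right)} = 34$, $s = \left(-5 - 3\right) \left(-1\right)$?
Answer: $\frac{1}{2170} \approx 0.00046083$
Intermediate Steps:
$s = 8$ ($s = \left(-8\right) \left(-1\right) = 8$)
$K{\left(Z \right)} = - 2 \sqrt{2} \sqrt{Z}$ ($K{\left(Z \right)} = - 2 \sqrt{Z + Z} = - 2 \sqrt{2 Z} = - 2 \sqrt{2} \sqrt{Z}$)
$P = 2136$
$\frac{1}{P + I{\left(K{\left(s \right)} \right)}} = \frac{1}{2136 + 34} = \frac{1}{2170}$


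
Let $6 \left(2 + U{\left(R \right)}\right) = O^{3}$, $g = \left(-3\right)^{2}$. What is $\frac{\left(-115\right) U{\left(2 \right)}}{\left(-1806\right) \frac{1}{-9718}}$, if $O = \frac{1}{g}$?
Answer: $\frac{113667265}{91854} \approx 1237.5$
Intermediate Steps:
$g = 9$
$O = \frac{1}{9} \approx 0.11111$
$U{\left(R \right)} = - \frac{8747}{4374}$ ($U{\left(R \right)} = -2 + \frac{1}{6 \cdot 729} = -2 + \frac{1}{6} \cdot \frac{1}{729} = -2 + \frac{1}{4374} = - \frac{8747}{4374}$)
$\frac{\left(-115\right) U{\left(2 \right)}}{\left(-1806\right) \frac{1}{-9718}} = \frac{\left(-115\right) \left(- \frac{8747}{4374}\right)}{\left(-1806\right) \frac{1}{-9718}} = \frac{1005905}{4374 \left(\left(-1806\right) \left(- \frac{1}{9718}\right)\right)} = \frac{1005905}{4374 \cdot \frac{21}{113}} = \frac{1005905}{4374} \cdot \frac{113}{21} = \frac{113667265}{91854}$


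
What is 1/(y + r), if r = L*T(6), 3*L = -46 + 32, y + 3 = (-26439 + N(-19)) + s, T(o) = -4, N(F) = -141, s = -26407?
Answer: -3/158914 ≈ -1.8878e-5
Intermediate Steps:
y = -52990 (y = -3 + ((-26439 - 141) - 26407) = -3 + (-26580 - 26407) = -3 - 52987 = -52990)
L = -14/3 (L = (-46 + 32)/3 = (⅓)*(-14) = -14/3 ≈ -4.6667)
r = 56/3 (r = -14/3*(-4) = 56/3 ≈ 18.667)
1/(y + r) = 1/(-52990 + 56/3) = 1/(-158914/3) = -3/158914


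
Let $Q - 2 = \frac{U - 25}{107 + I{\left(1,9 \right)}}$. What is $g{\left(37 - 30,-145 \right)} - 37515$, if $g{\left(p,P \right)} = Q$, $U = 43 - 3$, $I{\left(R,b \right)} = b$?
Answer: $- \frac{4351493}{116} \approx -37513.0$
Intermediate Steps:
$U = 40$
$Q = \frac{247}{116}$ ($Q = 2 + \frac{40 - 25}{107 + 9} = 2 + \frac{15}{116} = \frac{247}{116} \approx 2.1293$)
$g{\left(p,P \right)} = \frac{247}{116}$
$g{\left(37 - 30,-145 \right)} - 37515 = \frac{247}{116} - 37515 = - \frac{4351493}{116}$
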